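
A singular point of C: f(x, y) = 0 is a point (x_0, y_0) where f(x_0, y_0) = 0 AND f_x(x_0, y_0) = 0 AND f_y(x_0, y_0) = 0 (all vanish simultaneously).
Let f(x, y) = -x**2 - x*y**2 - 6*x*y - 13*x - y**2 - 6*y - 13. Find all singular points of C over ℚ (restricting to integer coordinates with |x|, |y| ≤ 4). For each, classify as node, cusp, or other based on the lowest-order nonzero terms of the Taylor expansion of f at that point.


Singular points: {(-2, -3)}; classification: node.

Compute partial derivatives:
  f_x = -2*x - y**2 - 6*y - 13.
  f_y = -2*x*y - 6*x - 2*y - 6.
Scan x_0 ∈ {−4, ..., 4}. For each x_0, f_y(x_0, y) is a polynomial in y; find its integer roots y ∈ {−4, ..., 4}, then test f_x and f at those candidates.
  x = -4: f_y(-4, y) = 6*y + 18; vanishes at y ∈ {-3}. (-4, -3): f_x = 4 ≠ 0.
  x = -3: f_y(-3, y) = 4*y + 12; vanishes at y ∈ {-3}. (-3, -3): f_x = 2 ≠ 0.
  x = -2: f_y(-2, y) = 2*y + 6; vanishes at y ∈ {-3}. (-2, -3): f_x = 0, f = 0 — SINGULAR.
  x = -1: f_y(-1, y) = 0; vanishes at y ∈ {-4, -3, -2, -1, 0, 1, 2, 3, 4}. (-1, -4): f_x = -3 ≠ 0; (-1, -3): f_x = -2 ≠ 0; (-1, -2): f_x = -3 ≠ 0; (-1, -1): f_x = -6 ≠ 0; (-1, 0): f_x = -11 ≠ 0; (-1, 1): f_x = -18 ≠ 0; (-1, 2): f_x = -27 ≠ 0; (-1, 3): f_x = -38 ≠ 0; (-1, 4): f_x = -51 ≠ 0.
  x = 0: f_y(0, y) = -2*y - 6; vanishes at y ∈ {-3}. (0, -3): f_x = -4 ≠ 0.
  x = 1: f_y(1, y) = -4*y - 12; vanishes at y ∈ {-3}. (1, -3): f_x = -6 ≠ 0.
  x = 2: f_y(2, y) = -6*y - 18; vanishes at y ∈ {-3}. (2, -3): f_x = -8 ≠ 0.
  x = 3: f_y(3, y) = -8*y - 24; vanishes at y ∈ {-3}. (3, -3): f_x = -10 ≠ 0.
  x = 4: f_y(4, y) = -10*y - 30; vanishes at y ∈ {-3}. (4, -3): f_x = -12 ≠ 0.
Only singular point on the grid: (-2, -3).
Classify: substitute x = -2 + u, y = -3 + v and expand: f = -u**2 - u*v**2 + v**2.
No constant or linear terms (consistent with a singular point). Quadratic part: -u**2 + v**2. Cubic part: -u*v**2.
The quadratic part v**2 - u**2 = (v − u)(v + u) splits into two distinct linear factors, so there are two distinct tangent lines y − -3 = ±(x − -2) — this is a node (ordinary double point).
Classification: node.


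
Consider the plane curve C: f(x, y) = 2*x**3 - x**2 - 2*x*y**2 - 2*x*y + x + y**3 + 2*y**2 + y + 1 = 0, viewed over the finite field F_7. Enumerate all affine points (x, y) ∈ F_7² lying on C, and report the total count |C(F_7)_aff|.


Affine F_7-points: {(0, 3), (1, 4), (2, 4), (3, 0), (3, 5), (3, 6), (4, 1), (5, 0), (5, 2), (5, 6)}; count = 10.

For each of the 49 pairs (x, y) ∈ F_7², evaluate f(x, y) mod 7. Record the zeros.
  x = 0: [0↦1, 1↦5, 2↦5, 3↦0, 4↦3, 5↦6, 6↦1]  zeros at y ∈ {3}
  x = 1: [0↦3, 1↦3, 2↦2, 3↦6, 4↦0, 5↦4, 6↦3]  zeros at y ∈ {4}
  x = 2: [0↦1, 1↦4, 2↦2, 3↦1, 4↦0, 5↦5, 6↦1]  zeros at y ∈ {4}
  x = 3: [0↦0, 1↦6, 2↦3, 3↦4, 4↦1, 5↦0, 6↦0]  zeros at y ∈ {0, 5, 6}
  x = 4: [0↦5, 1↦0, 2↦3, 3↦6, 4↦1, 5↦1, 6↦5]  zeros at y ∈ {1}
  x = 5: [0↦0, 1↦5, 2↦0, 3↦5, 4↦5, 5↦6, 6↦0]  zeros at y ∈ {0, 2, 6}
  x = 6: [0↦4, 1↦5, 2↦6, 3↦6, 4↦4, 5↦6, 6↦4]  zeros at y ∈ ∅
Collecting zeros: affine points = {(0, 3), (1, 4), (2, 4), (3, 0), (3, 5), (3, 6), (4, 1), (5, 0), (5, 2), (5, 6)}.
Total count |C(F_7)_aff| = 10.


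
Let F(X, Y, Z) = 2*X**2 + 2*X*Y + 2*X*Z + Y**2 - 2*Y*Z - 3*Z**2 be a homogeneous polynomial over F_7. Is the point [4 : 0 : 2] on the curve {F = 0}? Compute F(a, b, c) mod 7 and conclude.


F(4,0,2) ≡ 1 (mod 7); P is NOT on the curve.

Evaluate F(4, 0, 2) term-by-term (mod 7).
  2*X**2 ↦ 2·16·1·1 = 32
  2*X*Y ↦ 2·4·0·1 = 0
  2*X*Z ↦ 2·4·1·2 = 16
  Y**2 ↦ 1·1·0·1 = 0
  -2*Y*Z ↦ -2·1·0·2 = 0
  -3*Z**2 ↦ -3·1·1·4 = -12
Sum: F(4, 0, 2) = (32) + (0) + (16) + (0) + (0) + (-12) = 36.
Reducing mod 7: 36 ≡ 1 (mod 7).
Since F(a, b, c) ≡ 1 ≠ 0 (mod 7), P does NOT lie on the curve.


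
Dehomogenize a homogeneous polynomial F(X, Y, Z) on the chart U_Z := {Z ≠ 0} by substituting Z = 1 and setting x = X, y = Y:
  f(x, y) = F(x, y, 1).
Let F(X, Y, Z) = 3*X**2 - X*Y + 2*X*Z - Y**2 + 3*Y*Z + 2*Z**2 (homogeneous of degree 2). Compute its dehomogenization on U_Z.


f(x, y) = 3*x**2 - x*y + 2*x - y**2 + 3*y + 2

On U_Z we set Z = 1. Each monomial c·X^i·Y^j·Z^k in F becomes c·x^i·y^j·1^k = c·x^i·y^j.
Substituting Z = 1: F(X, Y, 1) = 3*x**2 - x*y + 2*x - y**2 + 3*y + 2.
Note: deg(f) ≤ deg(F) = 2; strict inequality happens when F is divisible by Z (lost terms).


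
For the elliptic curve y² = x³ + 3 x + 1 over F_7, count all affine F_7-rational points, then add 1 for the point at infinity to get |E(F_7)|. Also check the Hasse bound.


Affine points = {(0, 1), (0, 6), (2, 1), (2, 6), (3, 3), (3, 4), (4, 0), (5, 1), (5, 6), (6, 2), (6, 5)}; affine count = 11; |E(F_7)| = 12.

Discriminant check: Δ ∝ 4a³ + 27b² = 4·3³ + 27·1² = 4·27 + 27·1 ≡ 2 (mod 7). Nonzero ⇒ E is nonsingular.
For each x ∈ F_7, compute rhs = x³ + 3·x + 1 mod 7, then count y ∈ F_7 with y² ≡ rhs.
  x = 0: rhs = 1, matching y values: 1, 6 (2 points).
  x = 1: rhs = 5, matching y values: none (0 points).
  x = 2: rhs = 1, matching y values: 1, 6 (2 points).
  x = 3: rhs = 2, matching y values: 3, 4 (2 points).
  x = 4: rhs = 0, matching y values: 0 (1 points).
  x = 5: rhs = 1, matching y values: 1, 6 (2 points).
  x = 6: rhs = 4, matching y values: 2, 5 (2 points).
Total affine count: 11.
Full point count |E(F_7)| = 11 + 1 = 12.
Hasse bound: |12 − (7+1)| = |4| = 4 ≤ 2√7 ≈ 5.2915 ✓.


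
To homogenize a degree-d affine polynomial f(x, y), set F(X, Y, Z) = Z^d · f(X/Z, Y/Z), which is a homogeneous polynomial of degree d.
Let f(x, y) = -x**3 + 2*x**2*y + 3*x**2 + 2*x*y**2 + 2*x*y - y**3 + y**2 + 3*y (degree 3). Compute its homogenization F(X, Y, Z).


F(X, Y, Z) = -X**3 + 2*X**2*Y + 3*X**2*Z + 2*X*Y**2 + 2*X*Y*Z - Y**3 + Y**2*Z + 3*Y*Z**2

deg(f) = 3.
Substitute x = X/Z, y = Y/Z into f, then multiply by Z^3.
  monomial -1·x^3·y^0 ↦ -1·X^3·Y^0·Z^0.
  monomial 2·x^2·y^1 ↦ 2·X^2·Y^1·Z^0.
  monomial 3·x^2·y^0 ↦ 3·X^2·Y^0·Z^1.
  monomial 2·x^1·y^2 ↦ 2·X^1·Y^2·Z^0.
  monomial 2·x^1·y^1 ↦ 2·X^1·Y^1·Z^1.
  monomial -1·x^0·y^3 ↦ -1·X^0·Y^3·Z^0.
  monomial 1·x^0·y^2 ↦ 1·X^0·Y^2·Z^1.
  monomial 3·x^0·y^1 ↦ 3·X^0·Y^1·Z^2.
Collecting: F(X, Y, Z) = -X**3 + 2*X**2*Y + 3*X**2*Z + 2*X*Y**2 + 2*X*Y*Z - Y**3 + Y**2*Z + 3*Y*Z**2.


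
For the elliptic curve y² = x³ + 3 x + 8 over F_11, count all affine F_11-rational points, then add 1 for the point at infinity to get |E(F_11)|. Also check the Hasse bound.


Affine points = {(1, 1), (1, 10), (2, 0), (3, 0), (5, 4), (5, 7), (6, 0), (7, 3), (7, 8), (8, 4), (8, 7), (9, 4), (9, 7), (10, 2), (10, 9)}; affine count = 15; |E(F_11)| = 16.

Discriminant check: Δ ∝ 4a³ + 27b² = 4·3³ + 27·8² = 4·27 + 27·64 ≡ 10 (mod 11). Nonzero ⇒ E is nonsingular.
For each x ∈ F_11, compute rhs = x³ + 3·x + 8 mod 11, then count y ∈ F_11 with y² ≡ rhs.
  x = 0: rhs = 8, matching y values: none (0 points).
  x = 1: rhs = 1, matching y values: 1, 10 (2 points).
  x = 2: rhs = 0, matching y values: 0 (1 points).
  x = 3: rhs = 0, matching y values: 0 (1 points).
  x = 4: rhs = 7, matching y values: none (0 points).
  x = 5: rhs = 5, matching y values: 4, 7 (2 points).
  x = 6: rhs = 0, matching y values: 0 (1 points).
  x = 7: rhs = 9, matching y values: 3, 8 (2 points).
  x = 8: rhs = 5, matching y values: 4, 7 (2 points).
  x = 9: rhs = 5, matching y values: 4, 7 (2 points).
  x = 10: rhs = 4, matching y values: 2, 9 (2 points).
Total affine count: 15.
Full point count |E(F_11)| = 15 + 1 = 16.
Hasse bound: |16 − (11+1)| = |4| = 4 ≤ 2√11 ≈ 6.6332 ✓.


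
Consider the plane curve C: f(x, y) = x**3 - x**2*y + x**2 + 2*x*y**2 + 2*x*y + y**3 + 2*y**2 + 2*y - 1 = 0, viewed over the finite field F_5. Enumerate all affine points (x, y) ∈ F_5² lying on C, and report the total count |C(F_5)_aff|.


Affine F_5-points: {(0, 3), (2, 1), (3, 0), (4, 2)}; count = 4.

For each of the 25 pairs (x, y) ∈ F_5², evaluate f(x, y) mod 5. Record the zeros.
  x = 0: [0↦4, 1↦4, 2↦4, 3↦0, 4↦3]  zeros at y ∈ {3}
  x = 1: [0↦1, 1↦4, 2↦1, 3↦3, 4↦1]  zeros at y ∈ ∅
  x = 2: [0↦1, 1↦0, 2↦2, 3↦3, 4↦4]  zeros at y ∈ {1}
  x = 3: [0↦0, 1↦3, 2↦3, 3↦1, 4↦3]  zeros at y ∈ {0}
  x = 4: [0↦4, 1↦4, 2↦0, 3↦3, 4↦4]  zeros at y ∈ {2}
Collecting zeros: affine points = {(0, 3), (2, 1), (3, 0), (4, 2)}.
Total count |C(F_5)_aff| = 4.


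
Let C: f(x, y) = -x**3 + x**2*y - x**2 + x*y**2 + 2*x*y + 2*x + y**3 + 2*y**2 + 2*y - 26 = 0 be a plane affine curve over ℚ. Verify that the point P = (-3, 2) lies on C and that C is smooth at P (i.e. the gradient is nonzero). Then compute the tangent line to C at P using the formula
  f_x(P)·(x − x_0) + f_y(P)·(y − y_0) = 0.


Tangent line at P: -23*x + 13*y - 95 = 0.

Step 1: f(-3, 2) = 0, so P lies on C.
Step 2: partial derivatives
  f_x(x, y) = -3*x**2 + 2*x*y - 2*x + y**2 + 2*y + 2, f_y(x, y) = x**2 + 2*x*y + 2*x + 3*y**2 + 4*y + 2.
  f_x(P) = -23, f_y(P) = 13 (gradient nonzero, so P is smooth).
Step 3: tangent line at P: -23·(x − -3) + 13·(y − 2) = 0.
Expanding: -23*x + 13*y - 95 = 0.


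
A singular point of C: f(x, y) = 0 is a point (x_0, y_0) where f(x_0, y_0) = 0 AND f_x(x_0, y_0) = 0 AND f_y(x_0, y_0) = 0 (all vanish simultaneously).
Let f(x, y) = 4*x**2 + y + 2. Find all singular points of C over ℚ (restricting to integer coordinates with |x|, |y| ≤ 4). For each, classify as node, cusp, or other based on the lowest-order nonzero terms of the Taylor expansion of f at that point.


No singular points in the scanned grid; C is smooth there.

Compute partial derivatives:
  f_x = 8*x.
  f_y = 1.
f_y = 1 is a nonzero constant, so f_y never vanishes: no point (x, y) can satisfy f = f_x = f_y = 0. In particular no (x, y) ∈ {−4, ..., 4}² is singular; the curve is smooth.


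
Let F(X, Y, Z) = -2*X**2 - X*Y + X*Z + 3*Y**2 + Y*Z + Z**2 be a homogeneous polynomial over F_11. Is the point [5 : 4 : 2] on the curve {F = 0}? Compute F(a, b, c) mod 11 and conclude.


F(5,4,2) ≡ 0 (mod 11); P is on the curve.

Evaluate F(5, 4, 2) term-by-term (mod 11).
  -2*X**2 ↦ -2·25·1·1 = -50
  -X*Y ↦ -1·5·4·1 = -20
  X*Z ↦ 1·5·1·2 = 10
  3*Y**2 ↦ 3·1·16·1 = 48
  Y*Z ↦ 1·1·4·2 = 8
  Z**2 ↦ 1·1·1·4 = 4
Sum: F(5, 4, 2) = (-50) + (-20) + (10) + (48) + (8) + (4) = 0.
Reducing mod 11: 0 ≡ 0 (mod 11).
Since F(a, b, c) ≡ 0 (mod 11), P lies on the curve.


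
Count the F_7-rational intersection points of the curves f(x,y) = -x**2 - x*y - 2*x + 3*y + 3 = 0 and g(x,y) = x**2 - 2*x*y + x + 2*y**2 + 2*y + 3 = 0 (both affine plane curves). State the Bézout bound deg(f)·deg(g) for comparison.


Common zeros: {(2, 5)}; count = 1; Bézout bound = 4.

deg(f) = 2, deg(g) = 2, so Bézout bound = 4.
Scan x ∈ F_7. For each x, list the y ∈ F_7 with f(x, y) ≡ 0 and those with g(x, y) ≡ 0 (mod 7); the common zeros in that column are the intersection.
  x = 0: f ≡ 0 at y ∈ {6}; g ≡ 0 at y ∈ {1, 5}; common: ∅.
  x = 1: f ≡ 0 at y ∈ {0}; g ≡ 0 at y ∈ {1, 6}; common: ∅.
  x = 2: f ≡ 0 at y ∈ {5}; g ≡ 0 at y ∈ {3, 5}; common: {5}.
  x = 3: f ≡ 0 at y ∈ ∅; g ≡ 0 at y ∈ {3, 6}; common: ∅.
  x = 4: f ≡ 0 at y ∈ {0}; g ≡ 0 at y ∈ ∅; common: ∅.
  x = 5: f ≡ 0 at y ∈ {5}; g ≡ 0 at y ∈ ∅; common: ∅.
  x = 6: f ≡ 0 at y ∈ {6}; g ≡ 0 at y ∈ ∅; common: ∅.
Collecting: common zeros = {(2, 5)}, so the count is 1.
Comparison with the Bézout bound: 1 ≤ 4 = deg(f)·deg(g), as expected for curves with no common component (the affine F_7-count falls short of the bound because intersections may lie at infinity, over extension fields, or carry multiplicity).


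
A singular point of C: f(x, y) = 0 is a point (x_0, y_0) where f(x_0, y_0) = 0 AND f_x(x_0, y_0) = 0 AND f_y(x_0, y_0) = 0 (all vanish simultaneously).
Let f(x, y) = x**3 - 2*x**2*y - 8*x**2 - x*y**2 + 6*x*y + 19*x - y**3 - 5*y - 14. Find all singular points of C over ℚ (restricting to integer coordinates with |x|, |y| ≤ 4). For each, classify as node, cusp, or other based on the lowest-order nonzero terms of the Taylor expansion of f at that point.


Singular points: {(2, -1)}; classification: cusp.

Compute partial derivatives:
  f_x = 3*x**2 - 4*x*y - 16*x - y**2 + 6*y + 19.
  f_y = -2*x**2 - 2*x*y + 6*x - 3*y**2 - 5.
Scan x_0 ∈ {−4, ..., 4}. For each x_0, f_y(x_0, y) is a polynomial in y; find its integer roots y ∈ {−4, ..., 4}, then test f_x and f at those candidates.
  x = -4: f_y(-4, y) = -3*y**2 + 8*y - 61; no integer root y with |y| ≤ 4.
  x = -3: f_y(-3, y) = -3*y**2 + 6*y - 41; no integer root y with |y| ≤ 4.
  x = -2: f_y(-2, y) = -3*y**2 + 4*y - 25; no integer root y with |y| ≤ 4.
  x = -1: f_y(-1, y) = -3*y**2 + 2*y - 13; no integer root y with |y| ≤ 4.
  x = 0: f_y(0, y) = -3*y**2 - 5; no integer root y with |y| ≤ 4.
  x = 1: f_y(1, y) = -3*y**2 - 2*y - 1; no integer root y with |y| ≤ 4.
  x = 2: f_y(2, y) = -3*y**2 - 4*y - 1; vanishes at y ∈ {-1}. (2, -1): f_x = 0, f = 0 — SINGULAR.
  x = 3: f_y(3, y) = -3*y**2 - 6*y - 5; no integer root y with |y| ≤ 4.
  x = 4: f_y(4, y) = -3*y**2 - 8*y - 13; no integer root y with |y| ≤ 4.
Only singular point on the grid: (2, -1).
Classify: substitute x = 2 + u, y = -1 + v and expand: f = u**3 - 2*u**2*v - u*v**2 - v**3 + v**2.
No constant or linear terms (consistent with a singular point). Quadratic part: v**2. Cubic part: u**3 - 2*u**2*v - u*v**2 - v**3.
The quadratic part v**2 is a perfect square, so there is a single (double) tangent line v = 0, i.e. y = -1. Restricting the cubic part to that line (v = 0) leaves u**3 ≠ 0, so f is not divisible by v and the branch is v² ≈ -u**3 to lowest order — this is a cusp.
Classification: cusp.


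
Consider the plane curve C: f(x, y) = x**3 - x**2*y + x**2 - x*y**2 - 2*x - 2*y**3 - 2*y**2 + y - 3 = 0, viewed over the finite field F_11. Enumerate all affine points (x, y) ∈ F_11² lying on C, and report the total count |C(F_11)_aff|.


Affine F_11-points: {(1, 7), (2, 2), (2, 9), (6, 6), (7, 9), (9, 3), (9, 4), (10, 8), (10, 9), (10, 10)}; count = 10.

For each of the 121 pairs (x, y) ∈ F_11², evaluate f(x, y) mod 11. Record the zeros.
  x = 0: [0↦8, 1↦5, 2↦8, 3↦5, 4↦6, 5↦10, 6↦5, 7↦1, 8↦8, 9↦3, 10↦7]  zeros at y ∈ ∅
  x = 1: [0↦8, 1↦3, 2↦2, 3↦4, 4↦8, 5↦2, 6↦7, 7↦0, 8↦2, 9↦1, 10↦7]  zeros at y ∈ {7}
  x = 2: [0↦5, 1↦7, 2↦0, 3↦5, 4↦10, 5↦3, 6↦5, 7↦4, 8↦10, 9↦0, 10↦6]  zeros at y ∈ {2, 9}
  x = 3: [0↦5, 1↦1, 2↦8, 3↦3, 4↦7, 5↦8, 6↦5, 7↦8, 8↦5, 9↦6, 10↦10]  zeros at y ∈ ∅
  x = 4: [0↦3, 1↦2, 2↦10, 3↦4, 4↦5, 5↦1, 6↦2, 7↦7, 8↦4, 9↦3, 10↦3]  zeros at y ∈ ∅
  x = 5: [0↦5, 1↦5, 2↦1, 3↦3, 4↦10, 5↦10, 6↦2, 7↦7, 8↦2, 9↦8, 10↦2]  zeros at y ∈ ∅
  x = 6: [0↦6, 1↦5, 2↦9, 3↦6, 4↦6, 5↦8, 6↦0, 7↦3, 8↦5, 9↦5, 10↦2]  zeros at y ∈ {6}
  x = 7: [0↦1, 1↦8, 2↦7, 3↦8, 4↦10, 5↦1, 6↦2, 7↦1, 8↦8, 9↦0, 10↦9]  zeros at y ∈ {9}
  x = 8: [0↦7, 1↦9, 2↦1, 3↦4, 4↦6, 5↦6, 6↦3, 7↦7, 8↦6, 9↦10, 10↦7]  zeros at y ∈ ∅
  x = 9: [0↦8, 1↦3, 2↦8, 3↦0, 4↦0, 5↦7, 6↦9, 7↦5, 8↦5, 9↦8, 10↦2]  zeros at y ∈ {3, 4}
  x = 10: [0↦10, 1↦7, 2↦1, 3↦2, 4↦9, 5↦10, 6↦4, 7↦1, 8↦0, 9↦0, 10↦0]  zeros at y ∈ {8, 9, 10}
Collecting zeros: affine points = {(1, 7), (2, 2), (2, 9), (6, 6), (7, 9), (9, 3), (9, 4), (10, 8), (10, 9), (10, 10)}.
Total count |C(F_11)_aff| = 10.


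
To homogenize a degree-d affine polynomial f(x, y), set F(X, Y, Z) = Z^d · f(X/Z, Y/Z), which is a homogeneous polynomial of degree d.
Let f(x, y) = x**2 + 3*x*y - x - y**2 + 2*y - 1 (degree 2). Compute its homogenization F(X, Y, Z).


F(X, Y, Z) = X**2 + 3*X*Y - X*Z - Y**2 + 2*Y*Z - Z**2

deg(f) = 2.
Substitute x = X/Z, y = Y/Z into f, then multiply by Z^2.
  monomial 1·x^2·y^0 ↦ 1·X^2·Y^0·Z^0.
  monomial 3·x^1·y^1 ↦ 3·X^1·Y^1·Z^0.
  monomial -1·x^1·y^0 ↦ -1·X^1·Y^0·Z^1.
  monomial -1·x^0·y^2 ↦ -1·X^0·Y^2·Z^0.
  monomial 2·x^0·y^1 ↦ 2·X^0·Y^1·Z^1.
  monomial -1·x^0·y^0 ↦ -1·X^0·Y^0·Z^2.
Collecting: F(X, Y, Z) = X**2 + 3*X*Y - X*Z - Y**2 + 2*Y*Z - Z**2.


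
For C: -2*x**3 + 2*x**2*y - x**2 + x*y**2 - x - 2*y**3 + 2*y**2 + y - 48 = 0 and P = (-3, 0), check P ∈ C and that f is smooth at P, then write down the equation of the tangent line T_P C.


Tangent line at P: -49*x + 19*y - 147 = 0.

Step 1: f(-3, 0) = 0, so P lies on C.
Step 2: partial derivatives
  f_x(x, y) = -6*x**2 + 4*x*y - 2*x + y**2 - 1, f_y(x, y) = 2*x**2 + 2*x*y - 6*y**2 + 4*y + 1.
  f_x(P) = -49, f_y(P) = 19 (gradient nonzero, so P is smooth).
Step 3: tangent line at P: -49·(x − -3) + 19·(y − 0) = 0.
Expanding: -49*x + 19*y - 147 = 0.


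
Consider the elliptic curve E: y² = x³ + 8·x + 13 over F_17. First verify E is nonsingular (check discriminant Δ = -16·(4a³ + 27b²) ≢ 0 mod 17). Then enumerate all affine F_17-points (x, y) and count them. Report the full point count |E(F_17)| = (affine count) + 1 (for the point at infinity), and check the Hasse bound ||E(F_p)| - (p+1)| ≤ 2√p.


Affine points = {(0, 8), (0, 9), (3, 8), (3, 9), (5, 5), (5, 12), (7, 2), (7, 15), (9, 7), (9, 10), (11, 2), (11, 15), (12, 1), (12, 16), (13, 6), (13, 11), (14, 8), (14, 9), (16, 2), (16, 15)}; affine count = 20; |E(F_17)| = 21.

Discriminant check: Δ ∝ 4a³ + 27b² = 4·8³ + 27·13² = 4·512 + 27·169 ≡ 15 (mod 17). Nonzero ⇒ E is nonsingular.
For each x ∈ F_17, compute rhs = x³ + 8·x + 13 mod 17, then count y ∈ F_17 with y² ≡ rhs.
  x = 0: rhs = 13, matching y values: 8, 9 (2 points).
  x = 1: rhs = 5, matching y values: none (0 points).
  x = 2: rhs = 3, matching y values: none (0 points).
  x = 3: rhs = 13, matching y values: 8, 9 (2 points).
  x = 4: rhs = 7, matching y values: none (0 points).
  x = 5: rhs = 8, matching y values: 5, 12 (2 points).
  x = 6: rhs = 5, matching y values: none (0 points).
  x = 7: rhs = 4, matching y values: 2, 15 (2 points).
  x = 8: rhs = 11, matching y values: none (0 points).
  x = 9: rhs = 15, matching y values: 7, 10 (2 points).
  x = 10: rhs = 5, matching y values: none (0 points).
  x = 11: rhs = 4, matching y values: 2, 15 (2 points).
  x = 12: rhs = 1, matching y values: 1, 16 (2 points).
  x = 13: rhs = 2, matching y values: 6, 11 (2 points).
  x = 14: rhs = 13, matching y values: 8, 9 (2 points).
  x = 15: rhs = 6, matching y values: none (0 points).
  x = 16: rhs = 4, matching y values: 2, 15 (2 points).
Total affine count: 20.
Full point count |E(F_17)| = 20 + 1 = 21.
Hasse bound: |21 − (17+1)| = |3| = 3 ≤ 2√17 ≈ 8.2462 ✓.


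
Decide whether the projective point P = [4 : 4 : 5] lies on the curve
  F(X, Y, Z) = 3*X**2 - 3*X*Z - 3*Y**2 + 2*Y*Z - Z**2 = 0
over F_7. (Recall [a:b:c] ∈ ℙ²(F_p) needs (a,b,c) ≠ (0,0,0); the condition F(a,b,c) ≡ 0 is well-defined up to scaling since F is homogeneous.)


F(4,4,5) ≡ 4 (mod 7); P is NOT on the curve.

Evaluate F(4, 4, 5) term-by-term (mod 7).
  3*X**2 ↦ 3·16·1·1 = 48
  -3*X*Z ↦ -3·4·1·5 = -60
  -3*Y**2 ↦ -3·1·16·1 = -48
  2*Y*Z ↦ 2·1·4·5 = 40
  -Z**2 ↦ -1·1·1·25 = -25
Sum: F(4, 4, 5) = (48) + (-60) + (-48) + (40) + (-25) = -45.
Reducing mod 7: -45 ≡ 4 (mod 7).
Since F(a, b, c) ≡ 4 ≠ 0 (mod 7), P does NOT lie on the curve.


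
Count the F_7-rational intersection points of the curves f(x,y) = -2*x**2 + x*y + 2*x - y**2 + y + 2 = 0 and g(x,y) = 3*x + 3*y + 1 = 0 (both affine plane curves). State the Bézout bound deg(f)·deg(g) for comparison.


Common zeros: {(0, 2)}; count = 1; Bézout bound = 2.

deg(f) = 2, deg(g) = 1, so Bézout bound = 2.
Scan x ∈ F_7. For each x, list the y ∈ F_7 with f(x, y) ≡ 0 and those with g(x, y) ≡ 0 (mod 7); the common zeros in that column are the intersection.
  x = 0: f ≡ 0 at y ∈ {2, 6}; g ≡ 0 at y ∈ {2}; common: {2}.
  x = 1: f ≡ 0 at y ∈ ∅; g ≡ 0 at y ∈ {1}; common: ∅.
  x = 2: f ≡ 0 at y ∈ {1, 2}; g ≡ 0 at y ∈ {0}; common: ∅.
  x = 3: f ≡ 0 at y ∈ {1, 3}; g ≡ 0 at y ∈ {6}; common: ∅.
  x = 4: f ≡ 0 at y ∈ {6}; g ≡ 0 at y ∈ {5}; common: ∅.
  x = 5: f ≡ 0 at y ∈ ∅; g ≡ 0 at y ∈ {4}; common: ∅.
  x = 6: f ≡ 0 at y ∈ ∅; g ≡ 0 at y ∈ {3}; common: ∅.
Collecting: common zeros = {(0, 2)}, so the count is 1.
Comparison with the Bézout bound: 1 ≤ 2 = deg(f)·deg(g), as expected for curves with no common component (the affine F_7-count falls short of the bound because intersections may lie at infinity, over extension fields, or carry multiplicity).


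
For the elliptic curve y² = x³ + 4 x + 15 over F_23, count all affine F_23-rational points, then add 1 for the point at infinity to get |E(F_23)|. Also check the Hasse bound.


Affine points = {(2, 10), (2, 13), (3, 10), (3, 13), (4, 7), (4, 16), (6, 5), (6, 18), (7, 8), (7, 15), (14, 3), (14, 20), (15, 0), (16, 9), (16, 14), (18, 10), (18, 13), (19, 2), (19, 21)}; affine count = 19; |E(F_23)| = 20.

Discriminant check: Δ ∝ 4a³ + 27b² = 4·4³ + 27·15² = 4·64 + 27·225 ≡ 6 (mod 23). Nonzero ⇒ E is nonsingular.
For each x ∈ F_23, compute rhs = x³ + 4·x + 15 mod 23, then count y ∈ F_23 with y² ≡ rhs.
  x = 0: rhs = 15, matching y values: none (0 points).
  x = 1: rhs = 20, matching y values: none (0 points).
  x = 2: rhs = 8, matching y values: 10, 13 (2 points).
  x = 3: rhs = 8, matching y values: 10, 13 (2 points).
  x = 4: rhs = 3, matching y values: 7, 16 (2 points).
  x = 5: rhs = 22, matching y values: none (0 points).
  x = 6: rhs = 2, matching y values: 5, 18 (2 points).
  x = 7: rhs = 18, matching y values: 8, 15 (2 points).
  x = 8: rhs = 7, matching y values: none (0 points).
  x = 9: rhs = 21, matching y values: none (0 points).
  x = 10: rhs = 20, matching y values: none (0 points).
  x = 11: rhs = 10, matching y values: none (0 points).
  x = 12: rhs = 20, matching y values: none (0 points).
  x = 13: rhs = 10, matching y values: none (0 points).
  x = 14: rhs = 9, matching y values: 3, 20 (2 points).
  x = 15: rhs = 0, matching y values: 0 (1 points).
  x = 16: rhs = 12, matching y values: 9, 14 (2 points).
  x = 17: rhs = 5, matching y values: none (0 points).
  x = 18: rhs = 8, matching y values: 10, 13 (2 points).
  x = 19: rhs = 4, matching y values: 2, 21 (2 points).
  x = 20: rhs = 22, matching y values: none (0 points).
  x = 21: rhs = 22, matching y values: none (0 points).
  x = 22: rhs = 10, matching y values: none (0 points).
Total affine count: 19.
Full point count |E(F_23)| = 19 + 1 = 20.
Hasse bound: |20 − (23+1)| = |-4| = 4 ≤ 2√23 ≈ 9.5917 ✓.


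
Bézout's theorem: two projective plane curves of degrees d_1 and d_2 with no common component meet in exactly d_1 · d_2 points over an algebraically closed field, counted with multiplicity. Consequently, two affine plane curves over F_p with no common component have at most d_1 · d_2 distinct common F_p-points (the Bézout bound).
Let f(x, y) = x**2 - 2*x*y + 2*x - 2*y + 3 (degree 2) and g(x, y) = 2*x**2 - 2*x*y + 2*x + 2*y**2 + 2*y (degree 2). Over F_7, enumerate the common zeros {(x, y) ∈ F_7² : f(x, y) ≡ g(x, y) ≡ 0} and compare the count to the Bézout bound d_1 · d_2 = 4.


Common zeros: ∅; count = 0; Bézout bound = 4.

deg(f) = 2, deg(g) = 2, so Bézout bound = 4.
Scan x ∈ F_7. For each x, list the y ∈ F_7 with f(x, y) ≡ 0 and those with g(x, y) ≡ 0 (mod 7); the common zeros in that column are the intersection.
  x = 0: f ≡ 0 at y ∈ {5}; g ≡ 0 at y ∈ {0, 6}; common: ∅.
  x = 1: f ≡ 0 at y ∈ {5}; g ≡ 0 at y ∈ ∅; common: ∅.
  x = 2: f ≡ 0 at y ∈ {3}; g ≡ 0 at y ∈ ∅; common: ∅.
  x = 3: f ≡ 0 at y ∈ {4}; g ≡ 0 at y ∈ ∅; common: ∅.
  x = 4: f ≡ 0 at y ∈ {2}; g ≡ 0 at y ∈ ∅; common: ∅.
  x = 5: f ≡ 0 at y ∈ {2}; g ≡ 0 at y ∈ {5, 6}; common: ∅.
  x = 6: f ≡ 0 at y ∈ ∅; g ≡ 0 at y ∈ {0, 5}; common: ∅.
Collecting: common zeros = ∅, so the count is 0.
Comparison with the Bézout bound: 0 ≤ 4 = deg(f)·deg(g), as expected for curves with no common component (the affine F_7-count falls short of the bound because intersections may lie at infinity, over extension fields, or carry multiplicity).


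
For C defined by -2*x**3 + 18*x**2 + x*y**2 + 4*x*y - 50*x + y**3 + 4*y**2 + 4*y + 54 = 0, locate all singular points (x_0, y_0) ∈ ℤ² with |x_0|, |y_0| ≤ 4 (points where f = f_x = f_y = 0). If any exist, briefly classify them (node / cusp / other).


Singular points: {(3, -2)}; classification: cusp.

Compute partial derivatives:
  f_x = -6*x**2 + 36*x + y**2 + 4*y - 50.
  f_y = 2*x*y + 4*x + 3*y**2 + 8*y + 4.
Scan x_0 ∈ {−4, ..., 4}. For each x_0, f_y(x_0, y) is a polynomial in y; find its integer roots y ∈ {−4, ..., 4}, then test f_x and f at those candidates.
  x = -4: f_y(-4, y) = 3*y**2 - 12; vanishes at y ∈ {-2, 2}. (-4, -2): f_x = -294 ≠ 0; (-4, 2): f_x = -278 ≠ 0.
  x = -3: f_y(-3, y) = 3*y**2 + 2*y - 8; vanishes at y ∈ {-2}. (-3, -2): f_x = -216 ≠ 0.
  x = -2: f_y(-2, y) = 3*y**2 + 4*y - 4; vanishes at y ∈ {-2}. (-2, -2): f_x = -150 ≠ 0.
  x = -1: f_y(-1, y) = 3*y**2 + 6*y; vanishes at y ∈ {-2, 0}. (-1, -2): f_x = -96 ≠ 0; (-1, 0): f_x = -92 ≠ 0.
  x = 0: f_y(0, y) = 3*y**2 + 8*y + 4; vanishes at y ∈ {-2}. (0, -2): f_x = -54 ≠ 0.
  x = 1: f_y(1, y) = 3*y**2 + 10*y + 8; vanishes at y ∈ {-2}. (1, -2): f_x = -24 ≠ 0.
  x = 2: f_y(2, y) = 3*y**2 + 12*y + 12; vanishes at y ∈ {-2}. (2, -2): f_x = -6 ≠ 0.
  x = 3: f_y(3, y) = 3*y**2 + 14*y + 16; vanishes at y ∈ {-2}. (3, -2): f_x = 0, f = 0 — SINGULAR.
  x = 4: f_y(4, y) = 3*y**2 + 16*y + 20; vanishes at y ∈ {-2}. (4, -2): f_x = -6 ≠ 0.
Only singular point on the grid: (3, -2).
Classify: substitute x = 3 + u, y = -2 + v and expand: f = -2*u**3 + u*v**2 + v**3 + v**2.
No constant or linear terms (consistent with a singular point). Quadratic part: v**2. Cubic part: -2*u**3 + u*v**2 + v**3.
The quadratic part v**2 is a perfect square, so there is a single (double) tangent line v = 0, i.e. y = -2. Restricting the cubic part to that line (v = 0) leaves -2*u**3 ≠ 0, so f is not divisible by v and the branch is v² ≈ 2*u**3 to lowest order — this is a cusp.
Classification: cusp.


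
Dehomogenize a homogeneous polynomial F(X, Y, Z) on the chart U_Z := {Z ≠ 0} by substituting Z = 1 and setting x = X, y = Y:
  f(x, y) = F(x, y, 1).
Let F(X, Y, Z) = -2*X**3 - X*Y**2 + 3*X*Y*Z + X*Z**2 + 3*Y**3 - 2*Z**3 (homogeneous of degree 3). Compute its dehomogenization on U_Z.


f(x, y) = -2*x**3 - x*y**2 + 3*x*y + x + 3*y**3 - 2

On U_Z we set Z = 1. Each monomial c·X^i·Y^j·Z^k in F becomes c·x^i·y^j·1^k = c·x^i·y^j.
Substituting Z = 1: F(X, Y, 1) = -2*x**3 - x*y**2 + 3*x*y + x + 3*y**3 - 2.
Note: deg(f) ≤ deg(F) = 3; strict inequality happens when F is divisible by Z (lost terms).


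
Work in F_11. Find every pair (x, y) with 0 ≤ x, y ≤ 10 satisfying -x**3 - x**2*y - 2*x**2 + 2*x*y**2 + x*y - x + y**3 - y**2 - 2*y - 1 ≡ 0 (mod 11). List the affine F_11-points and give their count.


Affine F_11-points: {(0, 3), (2, 4), (6, 5), (6, 7), (6, 10), (8, 0), (9, 1), (9, 6), (9, 9)}; count = 9.

For each of the 121 pairs (x, y) ∈ F_11², evaluate f(x, y) mod 11. Record the zeros.
  x = 0: [0↦10, 1↦8, 2↦10, 3↦0, 4↦6, 5↦1, 6↦2, 7↦4, 8↦2, 9↦2, 10↦10]  zeros at y ∈ {3}
  x = 1: [0↦6, 1↦6, 2↦3, 3↦3, 4↦1, 5↦3, 6↦4, 7↦10, 8↦5, 9↦6, 10↦8]  zeros at y ∈ ∅
  x = 2: [0↦3, 1↦3, 2↦4, 3↦1, 4↦0, 5↦7, 6↦6, 7↦3, 8↦4, 9↦4, 10↦9]  zeros at y ∈ {4}
  x = 3: [0↦6, 1↦4, 2↦7, 3↦10, 4↦8, 5↦7, 6↦2, 7↦10, 8↦4, 9↦1, 10↦7]  zeros at y ∈ ∅
  x = 4: [0↦9, 1↦3, 2↦6, 3↦2, 4↦8, 5↦8, 6↦8, 7↦3, 8↦10, 9↦2, 10↦7]  zeros at y ∈ ∅
  x = 5: [0↦6, 1↦5, 2↦6, 3↦4, 4↦5, 5↦4, 6↦7, 7↦9, 8↦5, 9↦1, 10↦3]  zeros at y ∈ ∅
  x = 6: [0↦2, 1↦4, 2↦1, 3↦10, 4↦4, 5↦0, 6↦4, 7↦0, 8↦5, 9↦3, 10↦0]  zeros at y ∈ {5, 7, 10}
  x = 7: [0↦2, 1↦5, 2↦7, 3↦3, 4↦10, 5↦1, 6↦4, 7↦3, 8↦4, 9↦2, 10↦3]  zeros at y ∈ ∅
  x = 8: [0↦0, 1↦2, 2↦7, 3↦10, 4↦6, 5↦1, 6↦1, 7↦1, 8↦7, 9↦3, 10↦6]  zeros at y ∈ {0}
  x = 9: [0↦1, 1↦0, 2↦6, 3↦3, 4↦8, 5↦5, 6↦0, 7↦10, 8↦8, 9↦0, 10↦3]  zeros at y ∈ {1, 6, 9}
  x = 10: [0↦10, 1↦4, 2↦9, 3↦9, 4↦10, 5↦7, 6↦6, 7↦2, 8↦1, 9↦9, 10↦10]  zeros at y ∈ ∅
Collecting zeros: affine points = {(0, 3), (2, 4), (6, 5), (6, 7), (6, 10), (8, 0), (9, 1), (9, 6), (9, 9)}.
Total count |C(F_11)_aff| = 9.


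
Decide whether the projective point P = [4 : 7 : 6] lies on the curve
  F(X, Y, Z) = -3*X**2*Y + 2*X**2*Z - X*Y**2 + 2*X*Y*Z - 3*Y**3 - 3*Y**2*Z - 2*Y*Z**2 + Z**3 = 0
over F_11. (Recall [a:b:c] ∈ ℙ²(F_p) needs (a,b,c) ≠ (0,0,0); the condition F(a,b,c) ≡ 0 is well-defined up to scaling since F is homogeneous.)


F(4,7,6) ≡ 8 (mod 11); P is NOT on the curve.

Evaluate F(4, 7, 6) term-by-term (mod 11).
  -3*X**2*Y ↦ -3·16·7·1 = -336
  2*X**2*Z ↦ 2·16·1·6 = 192
  -X*Y**2 ↦ -1·4·49·1 = -196
  2*X*Y*Z ↦ 2·4·7·6 = 336
  -3*Y**3 ↦ -3·1·343·1 = -1029
  -3*Y**2*Z ↦ -3·1·49·6 = -882
  -2*Y*Z**2 ↦ -2·1·7·36 = -504
  Z**3 ↦ 1·1·1·216 = 216
Sum: F(4, 7, 6) = (-336) + (192) + (-196) + (336) + (-1029) + (-882) + (-504) + (216) = -2203.
Reducing mod 11: -2203 ≡ 8 (mod 11).
Since F(a, b, c) ≡ 8 ≠ 0 (mod 11), P does NOT lie on the curve.


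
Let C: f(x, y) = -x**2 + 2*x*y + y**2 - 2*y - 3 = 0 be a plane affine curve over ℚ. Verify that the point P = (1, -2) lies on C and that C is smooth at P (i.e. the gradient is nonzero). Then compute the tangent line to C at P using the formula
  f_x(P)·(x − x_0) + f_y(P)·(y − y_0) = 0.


Tangent line at P: -6*x - 4*y - 2 = 0.

Step 1: f(1, -2) = 0, so P lies on C.
Step 2: partial derivatives
  f_x(x, y) = -2*x + 2*y, f_y(x, y) = 2*x + 2*y - 2.
  f_x(P) = -6, f_y(P) = -4 (gradient nonzero, so P is smooth).
Step 3: tangent line at P: -6·(x − 1) + -4·(y − -2) = 0.
Expanding: -6*x - 4*y - 2 = 0.


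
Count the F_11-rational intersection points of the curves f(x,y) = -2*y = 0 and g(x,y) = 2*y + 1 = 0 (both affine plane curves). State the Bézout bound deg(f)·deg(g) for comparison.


Common zeros: ∅; count = 0; Bézout bound = 1.

deg(f) = 1, deg(g) = 1, so Bézout bound = 1.
Scan x ∈ F_11. For each x, list the y ∈ F_11 with f(x, y) ≡ 0 and those with g(x, y) ≡ 0 (mod 11); the common zeros in that column are the intersection.
  x = 0: f ≡ 0 at y ∈ {0}; g ≡ 0 at y ∈ {5}; common: ∅.
  x = 1: f ≡ 0 at y ∈ {0}; g ≡ 0 at y ∈ {5}; common: ∅.
  x = 2: f ≡ 0 at y ∈ {0}; g ≡ 0 at y ∈ {5}; common: ∅.
  x = 3: f ≡ 0 at y ∈ {0}; g ≡ 0 at y ∈ {5}; common: ∅.
  x = 4: f ≡ 0 at y ∈ {0}; g ≡ 0 at y ∈ {5}; common: ∅.
  x = 5: f ≡ 0 at y ∈ {0}; g ≡ 0 at y ∈ {5}; common: ∅.
  x = 6: f ≡ 0 at y ∈ {0}; g ≡ 0 at y ∈ {5}; common: ∅.
  x = 7: f ≡ 0 at y ∈ {0}; g ≡ 0 at y ∈ {5}; common: ∅.
  x = 8: f ≡ 0 at y ∈ {0}; g ≡ 0 at y ∈ {5}; common: ∅.
  x = 9: f ≡ 0 at y ∈ {0}; g ≡ 0 at y ∈ {5}; common: ∅.
  x = 10: f ≡ 0 at y ∈ {0}; g ≡ 0 at y ∈ {5}; common: ∅.
Collecting: common zeros = ∅, so the count is 0.
Comparison with the Bézout bound: 0 ≤ 1 = deg(f)·deg(g), as expected for curves with no common component (the affine F_11-count falls short of the bound because intersections may lie at infinity, over extension fields, or carry multiplicity).


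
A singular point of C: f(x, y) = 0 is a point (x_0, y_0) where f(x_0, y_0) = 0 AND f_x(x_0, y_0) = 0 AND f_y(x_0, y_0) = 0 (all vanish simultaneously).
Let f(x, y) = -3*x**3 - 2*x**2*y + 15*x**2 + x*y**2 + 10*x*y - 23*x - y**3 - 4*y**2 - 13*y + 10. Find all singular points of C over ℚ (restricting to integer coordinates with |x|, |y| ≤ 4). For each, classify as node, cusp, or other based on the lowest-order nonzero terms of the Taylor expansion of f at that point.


Singular points: {(2, -1)}; classification: node.

Compute partial derivatives:
  f_x = -9*x**2 - 4*x*y + 30*x + y**2 + 10*y - 23.
  f_y = -2*x**2 + 2*x*y + 10*x - 3*y**2 - 8*y - 13.
Scan x_0 ∈ {−4, ..., 4}. For each x_0, f_y(x_0, y) is a polynomial in y; find its integer roots y ∈ {−4, ..., 4}, then test f_x and f at those candidates.
  x = -4: f_y(-4, y) = -3*y**2 - 16*y - 85; no integer root y with |y| ≤ 4.
  x = -3: f_y(-3, y) = -3*y**2 - 14*y - 61; no integer root y with |y| ≤ 4.
  x = -2: f_y(-2, y) = -3*y**2 - 12*y - 41; no integer root y with |y| ≤ 4.
  x = -1: f_y(-1, y) = -3*y**2 - 10*y - 25; no integer root y with |y| ≤ 4.
  x = 0: f_y(0, y) = -3*y**2 - 8*y - 13; no integer root y with |y| ≤ 4.
  x = 1: f_y(1, y) = -3*y**2 - 6*y - 5; no integer root y with |y| ≤ 4.
  x = 2: f_y(2, y) = -3*y**2 - 4*y - 1; vanishes at y ∈ {-1}. (2, -1): f_x = 0, f = 0 — SINGULAR.
  x = 3: f_y(3, y) = -3*y**2 - 2*y - 1; no integer root y with |y| ≤ 4.
  x = 4: f_y(4, y) = -3*y**2 - 5; no integer root y with |y| ≤ 4.
Only singular point on the grid: (2, -1).
Classify: substitute x = 2 + u, y = -1 + v and expand: f = -3*u**3 - 2*u**2*v - u**2 + u*v**2 - v**3 + v**2.
No constant or linear terms (consistent with a singular point). Quadratic part: -u**2 + v**2. Cubic part: -3*u**3 - 2*u**2*v + u*v**2 - v**3.
The quadratic part v**2 - u**2 = (v − u)(v + u) splits into two distinct linear factors, so there are two distinct tangent lines y − -1 = ±(x − 2) — this is a node (ordinary double point).
Classification: node.


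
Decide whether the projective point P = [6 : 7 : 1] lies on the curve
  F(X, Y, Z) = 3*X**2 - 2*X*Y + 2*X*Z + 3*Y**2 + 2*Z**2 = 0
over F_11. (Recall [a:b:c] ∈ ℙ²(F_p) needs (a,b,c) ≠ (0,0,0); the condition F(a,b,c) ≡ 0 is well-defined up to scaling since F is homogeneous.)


F(6,7,1) ≡ 9 (mod 11); P is NOT on the curve.

Evaluate F(6, 7, 1) term-by-term (mod 11).
  3*X**2 ↦ 3·36·1·1 = 108
  -2*X*Y ↦ -2·6·7·1 = -84
  2*X*Z ↦ 2·6·1·1 = 12
  3*Y**2 ↦ 3·1·49·1 = 147
  2*Z**2 ↦ 2·1·1·1 = 2
Sum: F(6, 7, 1) = (108) + (-84) + (12) + (147) + (2) = 185.
Reducing mod 11: 185 ≡ 9 (mod 11).
Since F(a, b, c) ≡ 9 ≠ 0 (mod 11), P does NOT lie on the curve.


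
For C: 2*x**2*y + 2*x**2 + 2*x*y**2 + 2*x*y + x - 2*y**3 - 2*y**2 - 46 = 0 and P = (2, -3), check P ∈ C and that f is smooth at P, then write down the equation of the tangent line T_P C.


Tangent line at P: -3*x - 54*y - 156 = 0.

Step 1: f(2, -3) = 0, so P lies on C.
Step 2: partial derivatives
  f_x(x, y) = 4*x*y + 4*x + 2*y**2 + 2*y + 1, f_y(x, y) = 2*x**2 + 4*x*y + 2*x - 6*y**2 - 4*y.
  f_x(P) = -3, f_y(P) = -54 (gradient nonzero, so P is smooth).
Step 3: tangent line at P: -3·(x − 2) + -54·(y − -3) = 0.
Expanding: -3*x - 54*y - 156 = 0.


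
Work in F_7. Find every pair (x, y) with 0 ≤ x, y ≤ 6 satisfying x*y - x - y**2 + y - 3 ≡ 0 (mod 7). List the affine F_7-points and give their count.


Affine F_7-points: {(1, 3), (1, 6), (4, 0), (4, 5), (5, 2), (5, 4)}; count = 6.

For each of the 49 pairs (x, y) ∈ F_7², evaluate f(x, y) mod 7. Record the zeros.
  x = 0: [0↦4, 1↦4, 2↦2, 3↦5, 4↦6, 5↦5, 6↦2]  zeros at y ∈ ∅
  x = 1: [0↦3, 1↦4, 2↦3, 3↦0, 4↦2, 5↦2, 6↦0]  zeros at y ∈ {3, 6}
  x = 2: [0↦2, 1↦4, 2↦4, 3↦2, 4↦5, 5↦6, 6↦5]  zeros at y ∈ ∅
  x = 3: [0↦1, 1↦4, 2↦5, 3↦4, 4↦1, 5↦3, 6↦3]  zeros at y ∈ ∅
  x = 4: [0↦0, 1↦4, 2↦6, 3↦6, 4↦4, 5↦0, 6↦1]  zeros at y ∈ {0, 5}
  x = 5: [0↦6, 1↦4, 2↦0, 3↦1, 4↦0, 5↦4, 6↦6]  zeros at y ∈ {2, 4}
  x = 6: [0↦5, 1↦4, 2↦1, 3↦3, 4↦3, 5↦1, 6↦4]  zeros at y ∈ ∅
Collecting zeros: affine points = {(1, 3), (1, 6), (4, 0), (4, 5), (5, 2), (5, 4)}.
Total count |C(F_7)_aff| = 6.


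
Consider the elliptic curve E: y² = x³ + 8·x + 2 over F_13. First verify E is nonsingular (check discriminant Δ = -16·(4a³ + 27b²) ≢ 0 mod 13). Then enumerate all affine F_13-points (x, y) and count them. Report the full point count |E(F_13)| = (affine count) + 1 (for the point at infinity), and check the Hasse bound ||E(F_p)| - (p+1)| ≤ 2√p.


Affine points = {(2, 0), (3, 1), (3, 12), (9, 6), (9, 7), (10, 4), (10, 9), (11, 2), (11, 11)}; affine count = 9; |E(F_13)| = 10.

Discriminant check: Δ ∝ 4a³ + 27b² = 4·8³ + 27·2² = 4·512 + 27·4 ≡ 11 (mod 13). Nonzero ⇒ E is nonsingular.
For each x ∈ F_13, compute rhs = x³ + 8·x + 2 mod 13, then count y ∈ F_13 with y² ≡ rhs.
  x = 0: rhs = 2, matching y values: none (0 points).
  x = 1: rhs = 11, matching y values: none (0 points).
  x = 2: rhs = 0, matching y values: 0 (1 points).
  x = 3: rhs = 1, matching y values: 1, 12 (2 points).
  x = 4: rhs = 7, matching y values: none (0 points).
  x = 5: rhs = 11, matching y values: none (0 points).
  x = 6: rhs = 6, matching y values: none (0 points).
  x = 7: rhs = 11, matching y values: none (0 points).
  x = 8: rhs = 6, matching y values: none (0 points).
  x = 9: rhs = 10, matching y values: 6, 7 (2 points).
  x = 10: rhs = 3, matching y values: 4, 9 (2 points).
  x = 11: rhs = 4, matching y values: 2, 11 (2 points).
  x = 12: rhs = 6, matching y values: none (0 points).
Total affine count: 9.
Full point count |E(F_13)| = 9 + 1 = 10.
Hasse bound: |10 − (13+1)| = |-4| = 4 ≤ 2√13 ≈ 7.2111 ✓.


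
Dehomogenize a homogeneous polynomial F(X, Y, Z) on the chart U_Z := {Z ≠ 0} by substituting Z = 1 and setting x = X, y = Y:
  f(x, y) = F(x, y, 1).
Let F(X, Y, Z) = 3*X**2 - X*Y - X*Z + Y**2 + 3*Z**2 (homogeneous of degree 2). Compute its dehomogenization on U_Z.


f(x, y) = 3*x**2 - x*y - x + y**2 + 3

On U_Z we set Z = 1. Each monomial c·X^i·Y^j·Z^k in F becomes c·x^i·y^j·1^k = c·x^i·y^j.
Substituting Z = 1: F(X, Y, 1) = 3*x**2 - x*y - x + y**2 + 3.
Note: deg(f) ≤ deg(F) = 2; strict inequality happens when F is divisible by Z (lost terms).


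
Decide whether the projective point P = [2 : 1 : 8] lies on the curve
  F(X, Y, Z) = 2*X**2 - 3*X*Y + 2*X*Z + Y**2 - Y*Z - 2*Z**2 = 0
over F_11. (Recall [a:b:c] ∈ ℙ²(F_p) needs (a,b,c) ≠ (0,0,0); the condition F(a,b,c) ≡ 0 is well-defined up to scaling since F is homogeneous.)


F(2,1,8) ≡ 9 (mod 11); P is NOT on the curve.

Evaluate F(2, 1, 8) term-by-term (mod 11).
  2*X**2 ↦ 2·4·1·1 = 8
  -3*X*Y ↦ -3·2·1·1 = -6
  2*X*Z ↦ 2·2·1·8 = 32
  Y**2 ↦ 1·1·1·1 = 1
  -Y*Z ↦ -1·1·1·8 = -8
  -2*Z**2 ↦ -2·1·1·64 = -128
Sum: F(2, 1, 8) = (8) + (-6) + (32) + (1) + (-8) + (-128) = -101.
Reducing mod 11: -101 ≡ 9 (mod 11).
Since F(a, b, c) ≡ 9 ≠ 0 (mod 11), P does NOT lie on the curve.


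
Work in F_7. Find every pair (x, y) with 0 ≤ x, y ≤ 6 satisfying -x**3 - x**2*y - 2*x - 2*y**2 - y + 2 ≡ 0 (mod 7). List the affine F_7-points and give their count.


Affine F_7-points: {(2, 2), (2, 6), (4, 0), (4, 2), (5, 0), (5, 1), (6, 2), (6, 4)}; count = 8.

For each of the 49 pairs (x, y) ∈ F_7², evaluate f(x, y) mod 7. Record the zeros.
  x = 0: [0↦2, 1↦6, 2↦6, 3↦2, 4↦1, 5↦3, 6↦1]  zeros at y ∈ ∅
  x = 1: [0↦6, 1↦2, 2↦1, 3↦3, 4↦1, 5↦2, 6↦6]  zeros at y ∈ ∅
  x = 2: [0↦4, 1↦4, 2↦0, 3↦6, 4↦1, 5↦6, 6↦0]  zeros at y ∈ {2, 6}
  x = 3: [0↦4, 1↦6, 2↦4, 3↦5, 4↦2, 5↦2, 6↦5]  zeros at y ∈ ∅
  x = 4: [0↦0, 1↦2, 2↦0, 3↦1, 4↦5, 5↦5, 6↦1]  zeros at y ∈ {0, 2}
  x = 5: [0↦0, 1↦0, 2↦3, 3↦2, 4↦4, 5↦2, 6↦3]  zeros at y ∈ {0, 1}
  x = 6: [0↦5, 1↦1, 2↦0, 3↦2, 4↦0, 5↦1, 6↦5]  zeros at y ∈ {2, 4}
Collecting zeros: affine points = {(2, 2), (2, 6), (4, 0), (4, 2), (5, 0), (5, 1), (6, 2), (6, 4)}.
Total count |C(F_7)_aff| = 8.


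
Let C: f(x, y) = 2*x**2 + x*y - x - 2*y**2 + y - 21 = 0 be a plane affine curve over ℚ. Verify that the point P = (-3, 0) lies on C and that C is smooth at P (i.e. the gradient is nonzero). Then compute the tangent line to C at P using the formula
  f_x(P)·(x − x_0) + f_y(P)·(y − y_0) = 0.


Tangent line at P: -13*x - 2*y - 39 = 0.

Step 1: f(-3, 0) = 0, so P lies on C.
Step 2: partial derivatives
  f_x(x, y) = 4*x + y - 1, f_y(x, y) = x - 4*y + 1.
  f_x(P) = -13, f_y(P) = -2 (gradient nonzero, so P is smooth).
Step 3: tangent line at P: -13·(x − -3) + -2·(y − 0) = 0.
Expanding: -13*x - 2*y - 39 = 0.
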